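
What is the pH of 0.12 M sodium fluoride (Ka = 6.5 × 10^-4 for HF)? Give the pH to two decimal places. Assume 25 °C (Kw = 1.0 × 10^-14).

F- is the conjugate base of the weak acid HF.
Kb = Kw/Ka = 1.0×10^-14 / 6.5 × 10^-4 = 1.54 × 10^-11
Let x = [OH-] at equilibrium. Kb = x²/(0.12 − x).
Since Kb ≪ C₀, x ≈ √(Kb·C₀) = 1.36 × 10^-6 M.
pOH = −log(1.36 × 10^-6) = 5.87; pH = 14.00 − 5.87 = 8.13

pH = 8.13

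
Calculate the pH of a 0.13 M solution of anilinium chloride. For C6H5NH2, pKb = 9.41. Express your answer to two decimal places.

pH = 2.74

C6H5NH3+ is the conjugate acid of the weak base C6H5NH2.
Kb = 10^(−9.41) = 3.89 × 10^-10
Ka = Kw/Kb = 1.0×10^-14 / 3.89 × 10^-10 = 2.57 × 10^-5
Ka = [H+]²/(0.13 − [H+]) = 2.57 × 10^-5
Neglecting [H+] in the denominator: [H+] = √(2.57 × 10^-5 × 0.13) = 1.83 × 10^-3 M
pH = −log[H+] = −log(1.83 × 10^-3) = 2.74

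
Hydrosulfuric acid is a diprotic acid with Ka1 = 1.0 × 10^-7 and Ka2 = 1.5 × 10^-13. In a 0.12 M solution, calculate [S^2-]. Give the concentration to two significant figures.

1.5 × 10^-13 M

First ionization gives [H+] ≈ [HS-] = 1.10 × 10^-4 M.
Second step: Ka2 = [H+][S^2-]/[HS-] ≈ [S^2-] (since [H+] ≈ [HS-]).
So [S^2-] ≈ Ka2.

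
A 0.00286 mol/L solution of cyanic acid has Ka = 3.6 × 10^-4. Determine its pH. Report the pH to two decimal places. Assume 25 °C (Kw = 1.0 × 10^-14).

pH = 3.07

HOCN ⇌ OCN- + H+
From the ICE table, Ka = x²/(0.00286 − x) = 3.6 × 10^-4.
x is not negligible relative to C₀; solve x² + 0.00036·x − 1.03e-06 = 0.
x = (−Ka + √(Ka² + 4·Ka·C₀))/2 = 8.51 × 10^-4 M
pH = −log[H+] = −log(8.51 × 10^-4) = 3.07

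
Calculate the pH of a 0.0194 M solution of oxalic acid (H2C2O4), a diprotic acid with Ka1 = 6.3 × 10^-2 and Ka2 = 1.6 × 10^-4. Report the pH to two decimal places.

Since Ka1 ≫ Ka2, the first ionization dominates [H+].
Ka1 = x²/(0.0194 − x) = 6.3 × 10^-2
Solving the quadratic: x = (−Ka1 + √(Ka1² + 4·Ka1·C₀))/2 = 1.56 × 10^-2 M
pH = −log(1.56 × 10^-2) = 1.81

pH = 1.81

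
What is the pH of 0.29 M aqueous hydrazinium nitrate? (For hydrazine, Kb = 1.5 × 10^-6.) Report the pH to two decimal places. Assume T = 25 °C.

pH = 4.36

N2H5+ is the conjugate acid of the weak base N2H4.
Ka = Kw/Kb = 1.0×10^-14 / 1.5 × 10^-6 = 6.67 × 10^-9
From the ICE table, Ka = x²/(0.29 − x) = 6.67 × 10^-9.
Since Ka ≪ C₀, x ≈ √(Ka·C₀) = 4.40 × 10^-5 M.
(x/C₀ = 0.015% < 5%, so the approximation holds.)
pH = −log[H+] = −log(4.40 × 10^-5) = 4.36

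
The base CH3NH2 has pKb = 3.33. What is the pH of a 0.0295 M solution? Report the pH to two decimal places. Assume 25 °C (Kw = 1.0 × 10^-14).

CH3NH2 + H2O ⇌ CH3NH3+ + OH-
Kb = 10^(−3.33) = 4.68 × 10^-4
Let x = [OH-] at equilibrium. Kb = x²/(0.0295 − x).
Here C₀/Kb ≈ 63, so the small-x approximation fails. Use the quadratic:
x = (−Kb + √(Kb² + 4·Kb·C₀))/2 = 3.49 × 10^-3 M
pOH = 2.46, so pH = 14.00 − pOH = 11.54

pH = 11.54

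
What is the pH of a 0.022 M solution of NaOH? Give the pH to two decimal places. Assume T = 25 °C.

pH = 12.34

NaOH is a strong base; [OH-] = 0.022 M.
pOH = -log(0.022) = 1.66
pH = 14.00 - 1.66 = 12.34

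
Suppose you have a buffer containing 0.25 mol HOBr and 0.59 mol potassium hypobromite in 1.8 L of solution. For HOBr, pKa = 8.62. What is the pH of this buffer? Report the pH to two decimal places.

Henderson–Hasselbalch: pH = pKa + log([OBr-]/[HOBr]) = 8.62 + log(0.59/0.25)
pH = 8.62 + (+0.373) = 8.99

pH = 8.99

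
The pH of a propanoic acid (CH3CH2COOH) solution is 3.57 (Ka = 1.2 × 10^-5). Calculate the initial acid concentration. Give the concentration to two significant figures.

C₀ = 6.3 × 10^-3 M

[H+] = 10^(-3.57) = 2.69 × 10^-4 M = x
Ka = x²/(C₀ − x) ⇒ C₀ = x + x²/Ka
C₀ = 2.69 × 10^-4 + (2.69 × 10^-4)²/(1.2 × 10^-5) = 6.30 × 10^-3 M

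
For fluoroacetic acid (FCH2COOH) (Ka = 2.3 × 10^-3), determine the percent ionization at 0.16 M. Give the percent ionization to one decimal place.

11.3%

FCH2COOH ⇌ FCH2COO- + H+; let x = [H+] at equilibrium.
Ka = x²/(C₀ − x); solving the quadratic gives x = 1.81 × 10^-2 M.
% ionization = x/C₀ × 100% = 1.81 × 10^-2/0.16 × 100% = 11.3%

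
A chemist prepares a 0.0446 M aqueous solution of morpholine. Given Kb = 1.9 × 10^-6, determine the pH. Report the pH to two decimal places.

C4H8ONH + H2O ⇌ C4H8ONH2+ + OH-
From the ICE table, Kb = [OH-]²/(0.0446 − [OH-]) = 1.9 × 10^-6.
Assume [OH-] ≪ 0.0446: [OH-] ≈ √(1.9 × 10^-6 × 0.0446) = 2.91 × 10^-4 M
Check: 0.65% ionized — well under 5%, approximation valid.
pOH = −log(2.91 × 10^-4) = 3.54; pH = 14.00 − 3.54 = 10.46

pH = 10.46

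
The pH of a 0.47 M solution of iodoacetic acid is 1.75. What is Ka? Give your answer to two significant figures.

Ka = 7.0 × 10^-4

[H+] = 10^(-1.75) = 1.78 × 10^-2 M
At equilibrium [HA] = 0.47 − 1.78 × 10^-2 = 4.52 × 10^-1 M
Ka = [H+][A-]/[HA] = (1.78 × 10^-2)² / 4.52 × 10^-1 = 7.0 × 10^-4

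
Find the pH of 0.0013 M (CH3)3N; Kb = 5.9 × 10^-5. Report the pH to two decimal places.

pH = 10.40

(CH3)3N + H2O ⇌ (CH3)3NH+ + OH-
From the ICE table, Kb = [OH-]²/(0.0013 − [OH-]) = 5.9 × 10^-5.
Here C₀/Kb ≈ 22, so the small-[OH-] approximation fails. Use the quadratic:
[OH-] = (−Kb + √(Kb² + 4·Kb·C₀))/2 = 2.49 × 10^-4 M
pOH = −log(2.49 × 10^-4) = 3.60; pH = 14.00 − 3.60 = 10.40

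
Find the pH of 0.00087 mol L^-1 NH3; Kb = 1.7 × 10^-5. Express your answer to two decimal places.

pH = 10.05

NH3 + H2O ⇌ NH4+ + OH-
Kb = [OH-]²/(0.00087 − [OH-]) = 1.7 × 10^-5
Here C₀/Kb ≈ 51.2, so the small-[OH-] approximation fails. Use the quadratic:
[OH-] = (−Kb + √(Kb² + 4·Kb·C₀))/2 = 1.13 × 10^-4 M
pOH = 3.95, so pH = 14.00 − pOH = 10.05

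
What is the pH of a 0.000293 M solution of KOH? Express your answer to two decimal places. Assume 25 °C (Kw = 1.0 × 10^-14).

KOH is a strong base; [OH-] = 0.000293 M.
pOH = -log(0.000293) = 3.53
pH = 14.00 - 3.53 = 10.47

pH = 10.47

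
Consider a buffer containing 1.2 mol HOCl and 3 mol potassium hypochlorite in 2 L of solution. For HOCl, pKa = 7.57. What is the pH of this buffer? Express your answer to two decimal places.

Using pH = pKa + log([base]/[acid]) with [base]/[acid] = 3/1.2:
pH = 7.57 + (+0.398) = 7.97

pH = 7.97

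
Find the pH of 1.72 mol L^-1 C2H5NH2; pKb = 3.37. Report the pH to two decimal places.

pH = 12.43

C2H5NH2 + H2O ⇌ C2H5NH3+ + OH-
Kb = 10^(−3.37) = 4.27 × 10^-4
From the ICE table, Kb = [OH-]²/(1.72 − [OH-]) = 4.27 × 10^-4.
Assume [OH-] ≪ 1.72: [OH-] ≈ √(4.27 × 10^-4 × 1.72) = 2.71 × 10^-2 M
([OH-]/C₀ = 1.6% < 5%, so the approximation holds.)
pOH = −log(2.71 × 10^-2) = 1.57; pH = 14.00 − 1.57 = 12.43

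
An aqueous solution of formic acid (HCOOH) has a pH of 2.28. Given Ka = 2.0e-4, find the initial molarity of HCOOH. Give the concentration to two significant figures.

C₀ = 1.4 × 10^-1 M

[H+] = 10^(-2.28) = 5.25 × 10^-3 M = x
Ka = x²/(C₀ − x) ⇒ C₀ = x + x²/Ka
C₀ = 5.25 × 10^-3 + (5.25 × 10^-3)²/(2.0 × 10^-4) = 1.43 × 10^-1 M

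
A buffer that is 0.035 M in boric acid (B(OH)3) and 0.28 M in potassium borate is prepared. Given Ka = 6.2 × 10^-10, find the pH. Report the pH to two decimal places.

pKa = −log(6.2 × 10^-10) = 9.208
pH = pKa + log([A⁻]/[HA]) = 9.208 + log(0.28/0.035)
pH = 9.208 + (+0.903) = 10.11

pH = 10.11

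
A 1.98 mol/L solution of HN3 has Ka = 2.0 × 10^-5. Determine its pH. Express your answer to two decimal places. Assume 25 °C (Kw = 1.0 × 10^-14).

HN3 ⇌ N3- + H+
From the ICE table, Ka = [H+]²/(1.98 − [H+]) = 2.0 × 10^-5.
Since Ka ≪ C₀, [H+] ≈ √(Ka·C₀) = 6.29 × 10^-3 M.
pH = −log(6.29 × 10^-3) = 2.20

pH = 2.20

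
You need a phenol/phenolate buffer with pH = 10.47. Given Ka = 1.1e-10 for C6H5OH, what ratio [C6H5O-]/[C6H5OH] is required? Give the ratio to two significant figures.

ratio = 3.2

pKa = -log(1.1 × 10^-10) = 9.959
pH = pKa + log(r) ⇒ log(r) = 10.47 − 9.959 = +0.511
r = [C6H5O-]/[C6H5OH] = 10^(+0.511) = 3.24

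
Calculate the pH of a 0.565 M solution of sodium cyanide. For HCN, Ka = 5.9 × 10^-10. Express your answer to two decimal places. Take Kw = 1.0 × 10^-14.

CN- is the conjugate base of the weak acid HCN.
Kb = Kw/Ka = 1.0×10^-14 / 5.9 × 10^-10 = 1.69 × 10^-5
Kb = x²/(0.565 − x) = 1.69 × 10^-5
Since Kb ≪ C₀, x ≈ √(Kb·C₀) = 3.09 × 10^-3 M.
pOH = −log(3.09 × 10^-3) = 2.51; pH = 14.00 − 2.51 = 11.49

pH = 11.49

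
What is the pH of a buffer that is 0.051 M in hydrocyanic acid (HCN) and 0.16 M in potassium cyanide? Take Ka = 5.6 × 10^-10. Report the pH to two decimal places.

pKa = −log(5.6 × 10^-10) = 9.252
Using pH = pKa + log([base]/[acid]) with [base]/[acid] = 0.16/0.051:
pH = 9.252 + (+0.497) = 9.75

pH = 9.75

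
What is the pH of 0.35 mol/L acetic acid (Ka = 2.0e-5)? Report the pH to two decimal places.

pH = 2.58

CH3COOH ⇌ CH3COO- + H+
Let x = [H+] at equilibrium. Ka = x²/(0.35 − x).
Neglecting x in the denominator: x = √(2.0 × 10^-5 × 0.35) = 2.65 × 10^-3 M
(x/C₀ = 0.76% < 5%, so the approximation holds.)
pH = −log(2.65 × 10^-3) = 2.58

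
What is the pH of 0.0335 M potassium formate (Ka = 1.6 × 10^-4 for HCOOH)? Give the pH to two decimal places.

HCOO- is the conjugate base of the weak acid HCOOH.
Kb = Kw/Ka = 1.0×10^-14 / 1.6 × 10^-4 = 6.25 × 10^-11
From the ICE table, Kb = x²/(0.0335 − x) = 6.25 × 10^-11.
Since Kb ≪ C₀, x ≈ √(Kb·C₀) = 1.45 × 10^-6 M.
pOH = 5.84, so pH = 14.00 − pOH = 8.16

pH = 8.16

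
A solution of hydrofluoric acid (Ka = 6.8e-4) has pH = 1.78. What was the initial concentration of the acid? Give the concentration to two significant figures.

C₀ = 4.2 × 10^-1 M

[H+] = 10^(-1.78) = 1.66 × 10^-2 M = x
Ka = x²/(C₀ − x) ⇒ C₀ = x + x²/Ka
C₀ = 1.66 × 10^-2 + (1.66 × 10^-2)²/(6.8 × 10^-4) = 4.22 × 10^-1 M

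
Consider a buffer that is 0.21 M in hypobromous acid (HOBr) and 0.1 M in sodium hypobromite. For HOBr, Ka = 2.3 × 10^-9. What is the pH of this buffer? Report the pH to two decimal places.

pH = 8.32

pKa = −log(2.3 × 10^-9) = 8.638
Henderson–Hasselbalch: pH = pKa + log([OBr-]/[HOBr]) = 8.638 + log(0.1/0.21)
pH = 8.638 + (-0.322) = 8.32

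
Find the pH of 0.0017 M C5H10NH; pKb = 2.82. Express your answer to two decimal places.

pH = 11.01

C5H10NH + H2O ⇌ C5H10NH2+ + OH-
Kb = 10^(−2.82) = 1.51 × 10^-3
Kb = [OH-]²/(0.0017 − [OH-]) = 1.51 × 10^-3
[OH-] is not negligible relative to C₀; solve [OH-]² + 0.00151·[OH-] − 2.57e-06 = 0.
[OH-] = [−0.00151 + √(0.00151² + 1.03e-05)]/2 = 1.02 × 10^-3 M
pOH = −log(1.02 × 10^-3) = 2.99; pH = 14.00 − 2.99 = 11.01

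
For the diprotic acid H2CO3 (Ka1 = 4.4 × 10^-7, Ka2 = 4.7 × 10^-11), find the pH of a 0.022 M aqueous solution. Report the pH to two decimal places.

pH = 4.01

Ka1 ≫ Ka2, so treat the first dissociation as the only significant source of H+.
Ka1 = x²/(0.022 − x) = 4.4 × 10^-7
x ≈ √(4.4 × 10^-7 × 0.022) = 9.84 × 10^-5 M
pH = −log(9.84 × 10^-5) = 4.01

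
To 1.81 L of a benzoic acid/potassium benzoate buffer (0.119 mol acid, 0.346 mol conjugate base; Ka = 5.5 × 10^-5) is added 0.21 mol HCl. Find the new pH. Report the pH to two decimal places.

Added H+ converts C6H5COO- to C6H5COOH: C6H5COOH → 0.329 mol, C6H5COO- → 0.136 mol.
pKa = −log(5.5 × 10^-5) = 4.260
pH = pKa + log([A⁻]/[HA]) = 4.260 + log(0.136/0.329) = 4.260 -0.384

pH = 3.88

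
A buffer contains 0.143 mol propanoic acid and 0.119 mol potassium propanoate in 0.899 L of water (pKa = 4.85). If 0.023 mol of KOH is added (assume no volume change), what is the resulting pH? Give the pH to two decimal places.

OH- converts CH3CH2COOH to CH3CH2COO-: CH3CH2COOH → 0.12 mol, CH3CH2COO- → 0.142 mol.
pH = pKa + log(n_CH3CH2COO-/n_CH3CH2COOH) = 4.85 + log(0.142/0.12) = 4.85 + (+0.073)

pH = 4.92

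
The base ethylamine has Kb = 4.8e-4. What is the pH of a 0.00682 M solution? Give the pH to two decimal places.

pH = 11.20

C2H5NH2 + H2O ⇌ C2H5NH3+ + OH-
Kb = x²/(0.00682 − x) = 4.8 × 10^-4
x is not negligible relative to C₀; solve x² + 0.00048·x − 3.27e-06 = 0.
x = (−Kb + √(Kb² + 4·Kb·C₀))/2 = 1.59 × 10^-3 M
pOH = −log(1.59 × 10^-3) = 2.80; pH = 14.00 − 2.80 = 11.20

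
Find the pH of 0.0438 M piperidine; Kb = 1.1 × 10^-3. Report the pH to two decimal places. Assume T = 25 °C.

C5H10NH + H2O ⇌ C5H10NH2+ + OH-
Let x = [OH-] at equilibrium. Kb = x²/(0.0438 − x).
The 5% rule fails; solving x² + Kb·x − Kb·C₀ = 0 exactly:
x = (−Kb + √(Kb² + 4·Kb·C₀))/2 = 6.41 × 10^-3 M
pOH = −log(6.41 × 10^-3) = 2.19; pH = 14.00 − 2.19 = 11.81

pH = 11.81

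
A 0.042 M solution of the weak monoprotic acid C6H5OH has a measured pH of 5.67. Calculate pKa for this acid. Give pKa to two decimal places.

[H+] = 10^(-5.67) = 2.14 × 10^-6 M
At equilibrium [HA] = 0.042 − 2.14 × 10^-6 = 4.20 × 10^-2 M
Ka = [H+][A-]/[HA] = (2.14 × 10^-6)² / 4.20 × 10^-2 = 1.09 × 10^-10
pKa = -log(1.09 × 10^-10) = 9.96

pKa = 9.96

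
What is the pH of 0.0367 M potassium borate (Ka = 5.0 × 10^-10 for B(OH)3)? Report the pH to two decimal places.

B(OH)4- is the conjugate base of the weak acid B(OH)3.
Kb = Kw/Ka = 1.0×10^-14 / 5.0 × 10^-10 = 2.00 × 10^-5
Let x = [OH-] at equilibrium. Kb = x²/(0.0367 − x).
Assume x ≪ 0.0367: x ≈ √(2.00 × 10^-5 × 0.0367) = 8.57 × 10^-4 M
pOH = −log(8.57 × 10^-4) = 3.07; pH = 14.00 − 3.07 = 10.93

pH = 10.93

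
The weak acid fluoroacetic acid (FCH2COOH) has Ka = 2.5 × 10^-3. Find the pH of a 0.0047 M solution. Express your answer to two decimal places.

pH = 2.62

FCH2COOH ⇌ FCH2COO- + H+
Let x = [H+] at equilibrium. Ka = x²/(0.0047 − x).
x is not negligible relative to C₀; solve x² + 0.0025·x − 1.18e-05 = 0.
x = (−Ka + √(Ka² + 4·Ka·C₀))/2 = 2.40 × 10^-3 M
pH = −log[H+] = −log(2.40 × 10^-3) = 2.62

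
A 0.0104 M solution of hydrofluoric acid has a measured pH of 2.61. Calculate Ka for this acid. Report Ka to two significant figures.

[H+] = 10^(-2.61) = 2.45 × 10^-3 M
At equilibrium [HA] = 0.0104 − 2.45 × 10^-3 = 7.95 × 10^-3 M
Ka = [H+][A-]/[HA] = (2.45 × 10^-3)² / 7.95 × 10^-3 = 7.6 × 10^-4

Ka = 7.6 × 10^-4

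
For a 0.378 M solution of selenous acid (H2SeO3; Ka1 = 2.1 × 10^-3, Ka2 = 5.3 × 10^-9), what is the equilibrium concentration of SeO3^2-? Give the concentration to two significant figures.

First ionization gives [H+] ≈ [HSeO3-] = 2.71 × 10^-2 M.
Second step: Ka2 = [H+][SeO3^2-]/[HSeO3-] ≈ [SeO3^2-] (since [H+] ≈ [HSeO3-]).
So [SeO3^2-] ≈ Ka2.

5.3 × 10^-9 M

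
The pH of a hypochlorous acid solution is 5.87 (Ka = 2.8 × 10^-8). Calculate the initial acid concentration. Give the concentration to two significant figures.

[H+] = 10^(-5.87) = 1.35 × 10^-6 M = x
Ka = x²/(C₀ − x) ⇒ C₀ = x + x²/Ka
C₀ = 1.35 × 10^-6 + (1.35 × 10^-6)²/(2.8 × 10^-8) = 6.64 × 10^-5 M

C₀ = 6.6 × 10^-5 M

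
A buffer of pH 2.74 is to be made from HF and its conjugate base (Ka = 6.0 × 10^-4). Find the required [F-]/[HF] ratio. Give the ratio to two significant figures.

ratio = 0.33

pKa = -log(6.0 × 10^-4) = 3.222
pH = pKa + log(r) ⇒ log(r) = 2.74 − 3.222 = -0.482
r = [F-]/[HF] = 10^(-0.482) = 0.33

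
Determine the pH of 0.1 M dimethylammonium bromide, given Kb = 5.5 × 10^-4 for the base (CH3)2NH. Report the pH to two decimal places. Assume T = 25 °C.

pH = 5.87

(CH3)2NH2+ is the conjugate acid of the weak base (CH3)2NH.
Ka = Kw/Kb = 1.0×10^-14 / 5.5 × 10^-4 = 1.82 × 10^-11
Let x = [H+] at equilibrium. Ka = x²/(0.1 − x).
Since Ka ≪ C₀, x ≈ √(Ka·C₀) = 1.35 × 10^-6 M.
(x/C₀ = 0.0013% < 5%, so the approximation holds.)
pH = −log[H+] = −log(1.35 × 10^-6) = 5.87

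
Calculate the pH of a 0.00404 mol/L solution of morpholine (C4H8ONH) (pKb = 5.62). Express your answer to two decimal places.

pH = 9.99

C4H8ONH + H2O ⇌ C4H8ONH2+ + OH-
Kb = 10^(−5.62) = 2.40 × 10^-6
Let x = [OH-] at equilibrium. Kb = x²/(0.00404 − x).
Assume x ≪ 0.00404: x ≈ √(2.40 × 10^-6 × 0.00404) = 9.85 × 10^-5 M
pOH = −log(9.85 × 10^-5) = 4.01; pH = 14.00 − 4.01 = 9.99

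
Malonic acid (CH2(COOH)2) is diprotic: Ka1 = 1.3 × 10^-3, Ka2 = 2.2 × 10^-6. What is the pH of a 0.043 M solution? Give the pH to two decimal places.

Ka1 ≫ Ka2, so treat the first dissociation as the only significant source of H+.
Ka1 = x²/(0.043 − x) = 1.3 × 10^-3
Solving the quadratic: x = (−Ka1 + √(Ka1² + 4·Ka1·C₀))/2 = 6.85 × 10^-3 M
pH = −log(6.85 × 10^-3) = 2.16

pH = 2.16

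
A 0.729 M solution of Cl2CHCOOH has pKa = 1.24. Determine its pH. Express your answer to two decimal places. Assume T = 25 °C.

Cl2CHCOOH ⇌ Cl2CHCOO- + H+
Ka = 10^(−1.24) = 5.75 × 10^-2
Ka = x²/(0.729 − x) = 5.75 × 10^-2
Here C₀/Ka ≈ 12.7, so the small-x approximation fails. Use the quadratic:
x = [−0.0575 + √(0.0575² + 0.168)]/2 = 1.78 × 10^-1 M
pH = −log(1.78 × 10^-1) = 0.75

pH = 0.75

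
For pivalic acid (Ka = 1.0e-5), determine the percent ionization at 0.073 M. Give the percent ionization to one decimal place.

1.2%

(CH3)3CCOOH ⇌ (CH3)3CCOO- + H+; let x = [H+] at equilibrium.
x ≈ √(Ka·C₀) = √(1.0 × 10^-5 × 0.073) = 8.54 × 10^-4 M
% ionization = x/C₀ × 100% = 8.54 × 10^-4/0.073 × 100% = 1.2%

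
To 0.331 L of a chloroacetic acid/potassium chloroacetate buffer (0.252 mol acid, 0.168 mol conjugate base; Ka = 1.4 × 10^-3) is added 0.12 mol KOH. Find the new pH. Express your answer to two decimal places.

pH = 3.19

After neutralization: n(ClCH2COOH) = 0.132 mol, n(ClCH2COO-) = 0.288 mol.
pKa = −log(1.4 × 10^-3) = 2.854
pH = pKa + log(n_ClCH2COO-/n_ClCH2COOH) = 2.854 + log(0.288/0.132) = 2.854 + (+0.339)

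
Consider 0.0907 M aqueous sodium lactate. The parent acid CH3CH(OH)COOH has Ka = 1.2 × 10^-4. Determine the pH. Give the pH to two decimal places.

pH = 8.44

CH3CH(OH)COO- is the conjugate base of the weak acid CH3CH(OH)COOH.
Kb = Kw/Ka = 1.0×10^-14 / 1.2 × 10^-4 = 8.33 × 10^-11
Kb = [OH-]²/(0.0907 − [OH-]) = 8.33 × 10^-11
Neglecting [OH-] in the denominator: [OH-] = √(8.33 × 10^-11 × 0.0907) = 2.75 × 10^-6 M
pOH = −log(2.75 × 10^-6) = 5.56; pH = 14.00 − 5.56 = 8.44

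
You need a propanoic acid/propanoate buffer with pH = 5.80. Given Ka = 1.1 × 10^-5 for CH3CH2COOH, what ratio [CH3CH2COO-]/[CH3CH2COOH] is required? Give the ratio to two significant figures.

pKa = -log(1.1 × 10^-5) = 4.959
pH = pKa + log(r) ⇒ log(r) = 5.80 − 4.959 = +0.841
r = [CH3CH2COO-]/[CH3CH2COOH] = 10^(+0.841) = 6.93

ratio = 6.9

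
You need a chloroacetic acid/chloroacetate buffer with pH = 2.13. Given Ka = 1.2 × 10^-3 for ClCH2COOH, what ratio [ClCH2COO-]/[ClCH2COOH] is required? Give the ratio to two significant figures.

ratio = 0.16

pKa = -log(1.2 × 10^-3) = 2.921
pH = pKa + log(r) ⇒ log(r) = 2.13 − 2.921 = -0.791
r = [ClCH2COO-]/[ClCH2COOH] = 10^(-0.791) = 0.162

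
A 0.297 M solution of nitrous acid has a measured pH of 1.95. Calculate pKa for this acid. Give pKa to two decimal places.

pKa = 3.36

[H+] = 10^(-1.95) = 1.12 × 10^-2 M
At equilibrium [HA] = 0.297 − 1.12 × 10^-2 = 2.86 × 10^-1 M
Ka = [H+][A-]/[HA] = (1.12 × 10^-2)² / 2.86 × 10^-1 = 4.39 × 10^-4
pKa = -log(4.39 × 10^-4) = 3.36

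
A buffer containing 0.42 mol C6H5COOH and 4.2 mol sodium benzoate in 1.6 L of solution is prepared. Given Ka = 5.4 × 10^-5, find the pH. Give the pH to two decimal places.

pH = 5.27

pKa = −log(5.4 × 10^-5) = 4.268
Using pH = pKa + log([base]/[acid]) with [base]/[acid] = 4.2/0.42:
pH = 4.268 + (+1.000) = 5.27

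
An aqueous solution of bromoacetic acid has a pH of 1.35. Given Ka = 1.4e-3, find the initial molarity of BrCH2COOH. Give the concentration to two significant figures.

[H+] = 10^(-1.35) = 4.47 × 10^-2 M = x
Ka = x²/(C₀ − x) ⇒ C₀ = x + x²/Ka
C₀ = 4.47 × 10^-2 + (4.47 × 10^-2)²/(1.4 × 10^-3) = 1.47 M

C₀ = 1.5 M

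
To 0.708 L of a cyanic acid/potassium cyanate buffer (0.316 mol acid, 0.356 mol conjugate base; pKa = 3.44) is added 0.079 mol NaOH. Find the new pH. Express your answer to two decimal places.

pH = 3.70

After neutralization: n(HOCN) = 0.237 mol, n(OCN-) = 0.435 mol.
pH = pKa + log(n_OCN-/n_HOCN) = 3.44 + log(0.435/0.237) = 3.44 + (+0.264)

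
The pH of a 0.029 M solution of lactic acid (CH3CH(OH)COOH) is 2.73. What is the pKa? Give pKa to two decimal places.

[H+] = 10^(-2.73) = 1.86 × 10^-3 M
At equilibrium [HA] = 0.029 − 1.86 × 10^-3 = 2.71 × 10^-2 M
Ka = [H+][A-]/[HA] = (1.86 × 10^-3)² / 2.71 × 10^-2 = 1.28 × 10^-4
pKa = -log(1.28 × 10^-4) = 3.89

pKa = 3.89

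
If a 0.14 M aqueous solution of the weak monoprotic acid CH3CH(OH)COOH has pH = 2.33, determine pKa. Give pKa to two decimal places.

pKa = 3.79

[H+] = 10^(-2.33) = 4.68 × 10^-3 M
At equilibrium [HA] = 0.14 − 4.68 × 10^-3 = 1.35 × 10^-1 M
Ka = [H+][A-]/[HA] = (4.68 × 10^-3)² / 1.35 × 10^-1 = 1.62 × 10^-4
pKa = -log(1.62 × 10^-4) = 3.79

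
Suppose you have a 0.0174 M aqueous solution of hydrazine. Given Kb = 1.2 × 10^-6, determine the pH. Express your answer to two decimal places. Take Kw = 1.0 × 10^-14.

pH = 10.16

N2H4 + H2O ⇌ N2H5+ + OH-
From the ICE table, Kb = [OH-]²/(0.0174 − [OH-]) = 1.2 × 10^-6.
Since Kb ≪ C₀, [OH-] ≈ √(Kb·C₀) = 1.44 × 10^-4 M.
Check: 0.83% ionized — well under 5%, approximation valid.
pOH = 3.84, so pH = 14.00 − pOH = 10.16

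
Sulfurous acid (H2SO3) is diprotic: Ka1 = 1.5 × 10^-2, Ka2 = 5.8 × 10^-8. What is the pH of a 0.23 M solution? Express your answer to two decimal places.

pH = 1.29

Since Ka1 ≫ Ka2, the first ionization dominates [H+].
Ka1 = x²/(0.23 − x) = 1.5 × 10^-2
Solving the quadratic: x = (−Ka1 + √(Ka1² + 4·Ka1·C₀))/2 = 5.17 × 10^-2 M
pH = −log(5.17 × 10^-2) = 1.29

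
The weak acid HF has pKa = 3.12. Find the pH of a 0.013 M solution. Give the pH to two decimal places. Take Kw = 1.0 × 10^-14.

HF ⇌ F- + H+
Ka = 10^(−3.12) = 7.59 × 10^-4
From the ICE table, Ka = [H+]²/(0.013 − [H+]) = 7.59 × 10^-4.
Here C₀/Ka ≈ 17.1, so the small-[H+] approximation fails. Use the quadratic:
[H+] = (−Ka + √(Ka² + 4·Ka·C₀))/2 = 2.78 × 10^-3 M
pH = −log(2.78 × 10^-3) = 2.56

pH = 2.56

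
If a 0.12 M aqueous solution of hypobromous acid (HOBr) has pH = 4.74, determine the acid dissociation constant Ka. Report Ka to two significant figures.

Ka = 2.8 × 10^-9

[H+] = 10^(-4.74) = 1.82 × 10^-5 M
At equilibrium [HA] = 0.12 − 1.82 × 10^-5 = 1.20 × 10^-1 M
Ka = [H+][A-]/[HA] = (1.82 × 10^-5)² / 1.20 × 10^-1 = 2.8 × 10^-9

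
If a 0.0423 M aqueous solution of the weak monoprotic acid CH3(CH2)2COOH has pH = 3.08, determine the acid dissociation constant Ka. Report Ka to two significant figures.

[H+] = 10^(-3.08) = 8.32 × 10^-4 M
At equilibrium [HA] = 0.0423 − 8.32 × 10^-4 = 4.15 × 10^-2 M
Ka = [H+][A-]/[HA] = (8.32 × 10^-4)² / 4.15 × 10^-2 = 1.7 × 10^-5

Ka = 1.7 × 10^-5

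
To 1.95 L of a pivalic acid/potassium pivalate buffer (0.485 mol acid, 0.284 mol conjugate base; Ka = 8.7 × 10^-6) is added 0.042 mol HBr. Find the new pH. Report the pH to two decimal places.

pH = 4.72

Added H+ converts (CH3)3CCOO- to (CH3)3CCOOH: (CH3)3CCOOH → 0.527 mol, (CH3)3CCOO- → 0.242 mol.
pKa = −log(8.7 × 10^-6) = 5.060
Henderson–Hasselbalch with mole ratio 0.242/0.527: pH = 5.060 + (-0.338)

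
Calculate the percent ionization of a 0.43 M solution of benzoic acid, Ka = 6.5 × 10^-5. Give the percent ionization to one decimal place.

C6H5COOH ⇌ C6H5COO- + H+; let x = [H+] at equilibrium.
x ≈ √(Ka·C₀) = √(6.5 × 10^-5 × 0.43) = 5.29 × 10^-3 M
% ionization = x/C₀ × 100% = 5.29 × 10^-3/0.43 × 100% = 1.2%

1.2%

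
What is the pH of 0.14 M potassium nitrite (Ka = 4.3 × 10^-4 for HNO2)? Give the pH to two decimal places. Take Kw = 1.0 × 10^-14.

pH = 8.26

NO2- is the conjugate base of the weak acid HNO2.
Kb = Kw/Ka = 1.0×10^-14 / 4.3 × 10^-4 = 2.33 × 10^-11
Kb = [OH-]²/(0.14 − [OH-]) = 2.33 × 10^-11
Since Kb ≪ C₀, [OH-] ≈ √(Kb·C₀) = 1.81 × 10^-6 M.
Check: 0.0013% ionized — well under 5%, approximation valid.
pOH = 5.74, so pH = 14.00 − pOH = 8.26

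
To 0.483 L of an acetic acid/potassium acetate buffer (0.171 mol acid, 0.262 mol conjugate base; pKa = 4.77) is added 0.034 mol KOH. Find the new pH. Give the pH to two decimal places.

pH = 5.10

After neutralization: n(CH3COOH) = 0.137 mol, n(CH3COO-) = 0.296 mol.
pH = pKa + log([A⁻]/[HA]) = 4.77 + log(0.296/0.137) = 4.77 +0.335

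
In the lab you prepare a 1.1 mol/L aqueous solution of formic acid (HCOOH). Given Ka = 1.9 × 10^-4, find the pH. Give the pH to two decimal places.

HCOOH ⇌ HCOO- + H+
From the ICE table, Ka = x²/(1.1 − x) = 1.9 × 10^-4.
Neglecting x in the denominator: x = √(1.9 × 10^-4 × 1.1) = 1.45 × 10^-2 M
Check: 1.3% ionized — well under 5%, approximation valid.
pH = −log(1.45 × 10^-2) = 1.84

pH = 1.84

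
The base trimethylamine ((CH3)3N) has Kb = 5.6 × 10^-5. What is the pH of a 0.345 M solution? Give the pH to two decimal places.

(CH3)3N + H2O ⇌ (CH3)3NH+ + OH-
From the ICE table, Kb = x²/(0.345 − x) = 5.6 × 10^-5.
Neglecting x in the denominator: x = √(5.6 × 10^-5 × 0.345) = 4.40 × 10^-3 M
pOH = 2.36, so pH = 14.00 − pOH = 11.64

pH = 11.64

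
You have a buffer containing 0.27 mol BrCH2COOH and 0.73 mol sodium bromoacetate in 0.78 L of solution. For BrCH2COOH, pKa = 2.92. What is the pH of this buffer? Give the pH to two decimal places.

pH = 3.35

Henderson–Hasselbalch: pH = pKa + log([BrCH2COO-]/[BrCH2COOH]) = 2.92 + log(0.73/0.27)
pH = 2.92 + (+0.432) = 3.35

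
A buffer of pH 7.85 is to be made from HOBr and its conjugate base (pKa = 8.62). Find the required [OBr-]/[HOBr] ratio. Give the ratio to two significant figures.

pH = pKa + log(r) ⇒ log(r) = 7.85 − 8.62 = -0.77
r = [OBr-]/[HOBr] = 10^(-0.77) = 0.17

ratio = 0.17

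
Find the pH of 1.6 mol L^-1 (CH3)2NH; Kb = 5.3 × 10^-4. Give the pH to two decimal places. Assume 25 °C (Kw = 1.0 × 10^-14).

pH = 12.46

(CH3)2NH + H2O ⇌ (CH3)2NH2+ + OH-
Kb = [OH-]²/(1.6 − [OH-]) = 5.3 × 10^-4
Since Kb ≪ C₀, [OH-] ≈ √(Kb·C₀) = 2.91 × 10^-2 M.
Check: 1.8% ionized — well under 5%, approximation valid.
pOH = 1.54, so pH = 14.00 − pOH = 12.46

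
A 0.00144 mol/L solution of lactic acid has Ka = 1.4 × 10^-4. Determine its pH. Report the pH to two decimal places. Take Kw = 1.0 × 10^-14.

CH3CH(OH)COOH ⇌ CH3CH(OH)COO- + H+
Ka = x²/(0.00144 − x) = 1.4 × 10^-4
x is not negligible relative to C₀; solve x² + 0.00014·x − 2.02e-07 = 0.
x = (−Ka + √(Ka² + 4·Ka·C₀))/2 = 3.84 × 10^-4 M
pH = −log[H+] = −log(3.84 × 10^-4) = 3.42

pH = 3.42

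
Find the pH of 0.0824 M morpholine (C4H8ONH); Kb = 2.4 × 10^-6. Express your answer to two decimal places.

C4H8ONH + H2O ⇌ C4H8ONH2+ + OH-
Kb = x²/(0.0824 − x) = 2.4 × 10^-6
Assume x ≪ 0.0824: x ≈ √(2.4 × 10^-6 × 0.0824) = 4.45 × 10^-4 M
Check: 0.54% ionized — well under 5%, approximation valid.
pOH = 3.35, so pH = 14.00 − pOH = 10.65

pH = 10.65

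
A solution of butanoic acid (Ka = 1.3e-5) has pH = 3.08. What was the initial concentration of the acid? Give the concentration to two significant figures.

[H+] = 10^(-3.08) = 8.32 × 10^-4 M = x
Ka = x²/(C₀ − x) ⇒ C₀ = x + x²/Ka
C₀ = 8.32 × 10^-4 + (8.32 × 10^-4)²/(1.3 × 10^-5) = 5.41 × 10^-2 M

C₀ = 5.4 × 10^-2 M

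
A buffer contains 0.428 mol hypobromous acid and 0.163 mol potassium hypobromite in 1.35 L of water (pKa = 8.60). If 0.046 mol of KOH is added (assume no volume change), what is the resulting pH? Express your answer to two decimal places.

pH = 8.34

OH- converts HOBr to OBr-: HOBr → 0.382 mol, OBr- → 0.209 mol.
Henderson–Hasselbalch with mole ratio 0.209/0.382: pH = 8.60 + (-0.262)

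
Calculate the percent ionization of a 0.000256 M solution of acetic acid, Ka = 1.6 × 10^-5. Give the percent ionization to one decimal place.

22.1%

CH3COOH ⇌ CH3COO- + H+; let x = [H+] at equilibrium.
Ka = x²/(C₀ − x); solving the quadratic gives x = 5.65 × 10^-5 M.
Fraction ionized = 5.65 × 10^-5 / 0.000256 = 0.2207 → 22.1%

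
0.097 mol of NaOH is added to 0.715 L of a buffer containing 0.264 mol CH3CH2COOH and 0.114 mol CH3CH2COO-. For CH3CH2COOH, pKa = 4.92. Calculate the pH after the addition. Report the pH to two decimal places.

pH = 5.02

After neutralization: n(CH3CH2COOH) = 0.167 mol, n(CH3CH2COO-) = 0.211 mol.
pH = pKa + log(n_CH3CH2COO-/n_CH3CH2COOH) = 4.92 + log(0.211/0.167) = 4.92 + (+0.102)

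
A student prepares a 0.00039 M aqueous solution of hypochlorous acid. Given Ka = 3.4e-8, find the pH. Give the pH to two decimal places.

pH = 5.44

HOCl ⇌ OCl- + H+
Ka = x²/(0.00039 − x) = 3.4 × 10^-8
Neglecting x in the denominator: x = √(3.4 × 10^-8 × 0.00039) = 3.64 × 10^-6 M
pH = −log(3.64 × 10^-6) = 5.44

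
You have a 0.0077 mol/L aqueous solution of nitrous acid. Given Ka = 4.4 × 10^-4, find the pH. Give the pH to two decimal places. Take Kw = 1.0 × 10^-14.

pH = 2.79

HNO2 ⇌ NO2- + H+
Let x = [H+] at equilibrium. Ka = x²/(0.0077 − x).
The 5% rule fails; solving x² + Ka·x − Ka·C₀ = 0 exactly:
x = [−0.00044 + √(0.00044² + 1.36e-05)]/2 = 1.63 × 10^-3 M
pH = −log(1.63 × 10^-3) = 2.79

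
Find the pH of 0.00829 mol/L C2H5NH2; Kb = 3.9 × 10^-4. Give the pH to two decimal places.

pH = 11.21

C2H5NH2 + H2O ⇌ C2H5NH3+ + OH-
Let x = [OH-] at equilibrium. Kb = x²/(0.00829 − x).
x is not negligible relative to C₀; solve x² + 0.00039·x − 3.23e-06 = 0.
x = [−0.00039 + √(0.00039² + 1.29e-05)]/2 = 1.61 × 10^-3 M
pOH = 2.79, so pH = 14.00 − pOH = 11.21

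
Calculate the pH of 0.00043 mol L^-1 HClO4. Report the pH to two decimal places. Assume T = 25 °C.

pH = 3.37

HClO4 is a strong acid and dissociates completely, so [H+] = 0.00043 M.
pH = -log(0.00043) = 3.37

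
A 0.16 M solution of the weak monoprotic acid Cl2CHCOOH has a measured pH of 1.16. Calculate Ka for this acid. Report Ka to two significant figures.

[H+] = 10^(-1.16) = 6.92 × 10^-2 M
At equilibrium [HA] = 0.16 − 6.92 × 10^-2 = 9.08 × 10^-2 M
Ka = [H+][A-]/[HA] = (6.92 × 10^-2)² / 9.08 × 10^-2 = 5.3 × 10^-2

Ka = 5.3 × 10^-2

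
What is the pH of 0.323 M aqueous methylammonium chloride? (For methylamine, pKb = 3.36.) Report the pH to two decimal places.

pH = 5.57

CH3NH3+ is the conjugate acid of the weak base CH3NH2.
Kb = 10^(−3.36) = 4.37 × 10^-4
Ka = Kw/Kb = 1.0×10^-14 / 4.37 × 10^-4 = 2.29 × 10^-11
Ka = [H+]²/(0.323 − [H+]) = 2.29 × 10^-11
Neglecting [H+] in the denominator: [H+] = √(2.29 × 10^-11 × 0.323) = 2.72 × 10^-6 M
pH = −log(2.72 × 10^-6) = 5.57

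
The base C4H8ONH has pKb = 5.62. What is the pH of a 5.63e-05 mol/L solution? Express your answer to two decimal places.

pH = 9.02

C4H8ONH + H2O ⇌ C4H8ONH2+ + OH-
Kb = 10^(−5.62) = 2.40 × 10^-6
Let x = [OH-] at equilibrium. Kb = x²/(5.63e-05 − x).
The 5% rule fails; solving x² + Kb·x − Kb·C₀ = 0 exactly:
x = [−2.4e-06 + √(2.4e-06² + 5.4e-10)]/2 = 1.05 × 10^-5 M
pOH = −log(1.05 × 10^-5) = 4.98; pH = 14.00 − 4.98 = 9.02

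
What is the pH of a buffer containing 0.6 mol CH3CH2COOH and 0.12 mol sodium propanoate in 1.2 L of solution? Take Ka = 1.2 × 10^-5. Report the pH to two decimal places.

pKa = −log(1.2 × 10^-5) = 4.921
pH = pKa + log([A⁻]/[HA]) = 4.921 + log(0.12/0.6)
pH = 4.921 + (-0.699) = 4.22

pH = 4.22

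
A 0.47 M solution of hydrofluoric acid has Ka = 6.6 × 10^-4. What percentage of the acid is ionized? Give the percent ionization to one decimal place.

3.7%

HF ⇌ F- + H+; let x = [H+] at equilibrium.
x ≈ √(Ka·C₀) = √(6.6 × 10^-4 × 0.47) = 1.76 × 10^-2 M
Fraction ionized = 1.76 × 10^-2 / 0.47 = 0.0374 → 3.7%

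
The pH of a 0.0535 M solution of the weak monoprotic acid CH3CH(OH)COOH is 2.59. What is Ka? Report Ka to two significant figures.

[H+] = 10^(-2.59) = 2.57 × 10^-3 M
At equilibrium [HA] = 0.0535 − 2.57 × 10^-3 = 5.09 × 10^-2 M
Ka = [H+][A-]/[HA] = (2.57 × 10^-3)² / 5.09 × 10^-2 = 1.3 × 10^-4

Ka = 1.3 × 10^-4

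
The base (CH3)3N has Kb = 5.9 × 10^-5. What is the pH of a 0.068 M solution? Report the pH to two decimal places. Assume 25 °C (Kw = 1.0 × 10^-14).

(CH3)3N + H2O ⇌ (CH3)3NH+ + OH-
Let x = [OH-] at equilibrium. Kb = x²/(0.068 − x).
Assume x ≪ 0.068: x ≈ √(5.9 × 10^-5 × 0.068) = 2.00 × 10^-3 M
Check: 2.9% ionized — well under 5%, approximation valid.
pOH = −log(2.00 × 10^-3) = 2.70; pH = 14.00 − 2.70 = 11.30

pH = 11.30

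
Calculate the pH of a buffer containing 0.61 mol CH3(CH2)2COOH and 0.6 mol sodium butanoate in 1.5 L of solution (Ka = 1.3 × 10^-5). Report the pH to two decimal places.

pKa = −log(1.3 × 10^-5) = 4.886
Using pH = pKa + log([base]/[acid]) with [base]/[acid] = 0.6/0.61:
pH = 4.886 + (-0.007) = 4.88

pH = 4.88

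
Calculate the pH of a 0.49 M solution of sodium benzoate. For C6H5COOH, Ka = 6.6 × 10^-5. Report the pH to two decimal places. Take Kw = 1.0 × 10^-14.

C6H5COO- is the conjugate base of the weak acid C6H5COOH.
Kb = Kw/Ka = 1.0×10^-14 / 6.6 × 10^-5 = 1.52 × 10^-10
From the ICE table, Kb = x²/(0.49 − x) = 1.52 × 10^-10.
Neglecting x in the denominator: x = √(1.52 × 10^-10 × 0.49) = 8.63 × 10^-6 M
Check: 0.0018% ionized — well under 5%, approximation valid.
pOH = −log(8.63 × 10^-6) = 5.06; pH = 14.00 − 5.06 = 8.94

pH = 8.94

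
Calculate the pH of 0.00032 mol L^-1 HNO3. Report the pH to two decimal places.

HNO3 is a strong acid and dissociates completely, so [H+] = 0.00032 M.
pH = -log(0.00032) = 3.49

pH = 3.49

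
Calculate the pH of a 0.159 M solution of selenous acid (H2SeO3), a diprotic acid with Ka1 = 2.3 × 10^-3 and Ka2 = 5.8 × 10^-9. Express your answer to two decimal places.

pH = 1.74

Since Ka1 ≫ Ka2, the first ionization dominates [H+].
Ka1 = x²/(0.159 − x) = 2.3 × 10^-3
Solving the quadratic: x = (−Ka1 + √(Ka1² + 4·Ka1·C₀))/2 = 1.80 × 10^-2 M
pH = −log(1.80 × 10^-2) = 1.74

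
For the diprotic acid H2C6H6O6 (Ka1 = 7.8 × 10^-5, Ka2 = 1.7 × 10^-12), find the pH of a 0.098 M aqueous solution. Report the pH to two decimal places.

pH = 2.56

Since Ka1 ≫ Ka2, the first ionization dominates [H+].
Ka1 = x²/(0.098 − x) = 7.8 × 10^-5
x ≈ √(7.8 × 10^-5 × 0.098) = 2.76 × 10^-3 M
pH = −log(2.76 × 10^-3) = 2.56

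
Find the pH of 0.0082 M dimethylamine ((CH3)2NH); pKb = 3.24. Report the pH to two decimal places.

(CH3)2NH + H2O ⇌ (CH3)2NH2+ + OH-
Kb = 10^(−3.24) = 5.75 × 10^-4
Kb = [OH-]²/(0.0082 − [OH-]) = 5.75 × 10^-4
[OH-] is not negligible relative to C₀; solve [OH-]² + 0.000575·[OH-] − 4.72e-06 = 0.
[OH-] = [−0.000575 + √(0.000575² + 1.89e-05)]/2 = 1.90 × 10^-3 M
pOH = 2.72, so pH = 14.00 − pOH = 11.28

pH = 11.28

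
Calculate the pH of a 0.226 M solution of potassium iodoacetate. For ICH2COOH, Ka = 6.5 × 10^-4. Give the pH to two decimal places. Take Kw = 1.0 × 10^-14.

ICH2COO- is the conjugate base of the weak acid ICH2COOH.
Kb = Kw/Ka = 1.0×10^-14 / 6.5 × 10^-4 = 1.54 × 10^-11
From the ICE table, Kb = x²/(0.226 − x) = 1.54 × 10^-11.
Neglecting x in the denominator: x = √(1.54 × 10^-11 × 0.226) = 1.87 × 10^-6 M
pOH = −log(1.87 × 10^-6) = 5.73; pH = 14.00 − 5.73 = 8.27

pH = 8.27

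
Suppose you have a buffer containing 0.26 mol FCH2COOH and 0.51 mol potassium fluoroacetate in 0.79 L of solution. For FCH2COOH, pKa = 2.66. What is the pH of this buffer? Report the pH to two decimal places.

pH = pKa + log([A⁻]/[HA]) = 2.66 + log(0.51/0.26)
pH = 2.66 + (+0.293) = 2.95

pH = 2.95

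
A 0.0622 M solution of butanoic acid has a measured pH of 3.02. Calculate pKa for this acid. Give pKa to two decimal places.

pKa = 4.83

[H+] = 10^(-3.02) = 9.55 × 10^-4 M
At equilibrium [HA] = 0.0622 − 9.55 × 10^-4 = 6.12 × 10^-2 M
Ka = [H+][A-]/[HA] = (9.55 × 10^-4)² / 6.12 × 10^-2 = 1.49 × 10^-5
pKa = -log(1.49 × 10^-5) = 4.83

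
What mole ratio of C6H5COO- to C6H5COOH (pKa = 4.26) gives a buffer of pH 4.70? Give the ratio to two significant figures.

ratio = 2.8

pH = pKa + log(r) ⇒ log(r) = 4.70 − 4.26 = +0.44
r = [C6H5COO-]/[C6H5COOH] = 10^(+0.44) = 2.75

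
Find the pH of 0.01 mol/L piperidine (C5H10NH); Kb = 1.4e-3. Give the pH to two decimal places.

pH = 11.49

C5H10NH + H2O ⇌ C5H10NH2+ + OH-
From the ICE table, Kb = x²/(0.01 − x) = 1.4 × 10^-3.
The 5% rule fails; solving x² + Kb·x − Kb·C₀ = 0 exactly:
x = (−Kb + √(Kb² + 4·Kb·C₀))/2 = 3.11 × 10^-3 M
pOH = 2.51, so pH = 14.00 − pOH = 11.49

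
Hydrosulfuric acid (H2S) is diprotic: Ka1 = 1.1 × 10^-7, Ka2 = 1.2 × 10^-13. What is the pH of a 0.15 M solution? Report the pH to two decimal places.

Since Ka1 ≫ Ka2, the first ionization dominates [H+].
Ka1 = x²/(0.15 − x) = 1.1 × 10^-7
x ≈ √(1.1 × 10^-7 × 0.15) = 1.28 × 10^-4 M
pH = −log(1.28 × 10^-4) = 3.89

pH = 3.89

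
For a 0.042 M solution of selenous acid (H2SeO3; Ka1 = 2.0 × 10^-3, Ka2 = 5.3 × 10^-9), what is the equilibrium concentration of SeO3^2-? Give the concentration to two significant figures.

5.3 × 10^-9 M

First ionization gives [H+] ≈ [HSeO3-] = 8.22 × 10^-3 M.
Second step: Ka2 = [H+][SeO3^2-]/[HSeO3-] ≈ [SeO3^2-] (since [H+] ≈ [HSeO3-]).
So [SeO3^2-] ≈ Ka2.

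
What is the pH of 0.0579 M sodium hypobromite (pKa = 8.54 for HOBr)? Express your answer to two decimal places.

OBr- is the conjugate base of the weak acid HOBr.
Ka = 10^(−8.54) = 2.88 × 10^-9
Kb = Kw/Ka = 1.0×10^-14 / 2.88 × 10^-9 = 3.47 × 10^-6
Let x = [OH-] at equilibrium. Kb = x²/(0.0579 − x).
Neglecting x in the denominator: x = √(3.47 × 10^-6 × 0.0579) = 4.48 × 10^-4 M
pOH = 3.35, so pH = 14.00 − pOH = 10.65

pH = 10.65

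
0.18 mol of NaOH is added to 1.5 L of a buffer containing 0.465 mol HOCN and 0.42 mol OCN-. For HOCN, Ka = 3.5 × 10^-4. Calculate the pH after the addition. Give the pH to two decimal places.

pH = 3.78

OH- converts HOCN to OCN-: HOCN → 0.285 mol, OCN- → 0.6 mol.
pKa = −log(3.5 × 10^-4) = 3.456
pH = pKa + log(n_OCN-/n_HOCN) = 3.456 + log(0.6/0.285) = 3.456 + (+0.323)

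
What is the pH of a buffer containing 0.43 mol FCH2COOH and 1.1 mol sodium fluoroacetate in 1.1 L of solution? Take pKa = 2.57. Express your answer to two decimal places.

pH = 2.98

Henderson–Hasselbalch: pH = pKa + log([FCH2COO-]/[FCH2COOH]) = 2.57 + log(1.1/0.43)
pH = 2.57 + (+0.408) = 2.98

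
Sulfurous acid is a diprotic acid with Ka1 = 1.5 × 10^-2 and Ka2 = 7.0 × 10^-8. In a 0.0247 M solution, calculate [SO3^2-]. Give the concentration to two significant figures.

First ionization gives [H+] ≈ [HSO3-] = 1.32 × 10^-2 M.
Second step: Ka2 = [H+][SO3^2-]/[HSO3-] ≈ [SO3^2-] (since [H+] ≈ [HSO3-]).
So [SO3^2-] ≈ Ka2.

7.0 × 10^-8 M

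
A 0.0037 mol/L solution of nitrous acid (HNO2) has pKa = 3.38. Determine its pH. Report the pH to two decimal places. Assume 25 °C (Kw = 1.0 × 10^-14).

HNO2 ⇌ NO2- + H+
Ka = 10^(−3.38) = 4.17 × 10^-4
Let x = [H+] at equilibrium. Ka = x²/(0.0037 − x).
The 5% rule fails; solving x² + Ka·x − Ka·C₀ = 0 exactly:
x = [−0.000417 + √(0.000417² + 6.17e-06)]/2 = 1.05 × 10^-3 M
pH = −log[H+] = −log(1.05 × 10^-3) = 2.98

pH = 2.98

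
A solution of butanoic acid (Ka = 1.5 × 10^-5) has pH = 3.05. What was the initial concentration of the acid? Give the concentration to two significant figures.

C₀ = 5.4 × 10^-2 M

[H+] = 10^(-3.05) = 8.91 × 10^-4 M = x
Ka = x²/(C₀ − x) ⇒ C₀ = x + x²/Ka
C₀ = 8.91 × 10^-4 + (8.91 × 10^-4)²/(1.5 × 10^-5) = 5.38 × 10^-2 M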